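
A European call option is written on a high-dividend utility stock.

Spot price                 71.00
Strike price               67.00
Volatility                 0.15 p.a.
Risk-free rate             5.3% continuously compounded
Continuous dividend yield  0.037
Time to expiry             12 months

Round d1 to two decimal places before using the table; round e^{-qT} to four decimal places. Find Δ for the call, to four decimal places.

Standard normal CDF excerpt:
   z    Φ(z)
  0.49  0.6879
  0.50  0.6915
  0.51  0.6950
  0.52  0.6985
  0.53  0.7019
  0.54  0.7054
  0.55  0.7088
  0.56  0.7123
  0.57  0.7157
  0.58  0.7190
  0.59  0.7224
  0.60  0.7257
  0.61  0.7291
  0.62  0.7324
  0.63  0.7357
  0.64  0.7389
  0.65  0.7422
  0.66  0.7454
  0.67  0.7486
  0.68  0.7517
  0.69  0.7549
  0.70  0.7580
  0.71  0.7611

σ√T = 0.15 × 1.0000 = 0.1500
ln(S/K) + (r − q + σ²/2)T = ln(71/67) + (0.053 − 0.037 + 0.15²/2)·1 = 0.0580 + 0.0272 = 0.0852
d₁ = 0.0852 / 0.1500 = 0.5682 which rounds to 0.57
N(d₁) = N(0.57) = 0.7157
Δ_call = exp(−qT)·N(d₁) = 0.9637·0.7157 = 0.6897

0.6897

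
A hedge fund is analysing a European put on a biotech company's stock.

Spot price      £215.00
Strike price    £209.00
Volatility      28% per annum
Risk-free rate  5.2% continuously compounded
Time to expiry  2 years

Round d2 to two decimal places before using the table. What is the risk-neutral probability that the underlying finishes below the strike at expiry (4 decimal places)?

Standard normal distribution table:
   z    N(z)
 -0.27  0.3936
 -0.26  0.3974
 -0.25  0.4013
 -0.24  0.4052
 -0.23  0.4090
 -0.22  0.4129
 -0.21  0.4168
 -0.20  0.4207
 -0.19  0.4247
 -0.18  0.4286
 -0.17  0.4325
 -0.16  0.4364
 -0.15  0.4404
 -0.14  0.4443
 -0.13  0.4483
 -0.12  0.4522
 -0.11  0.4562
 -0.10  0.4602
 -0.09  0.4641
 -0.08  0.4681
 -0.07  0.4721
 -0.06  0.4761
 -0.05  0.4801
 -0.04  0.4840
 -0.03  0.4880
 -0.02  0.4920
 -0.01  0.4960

σ√T = 0.28 × 1.4142 = 0.3960
ln(S/K) + (r + σ²/2)T = ln(215/209) + (0.052 + 0.28²/2)·2 = 0.0283 + 0.1824 = 0.2107
d₁ = 0.2107 / 0.3960 = 0.5321 which rounds to 0.53
d₂ = d₁ − σ√T = 0.5321 − 0.3960 = 0.1361 which rounds to 0.14
Risk-neutral Pr[S_T < K] = N(−d₂) = N(-0.14) = 0.4443

0.4443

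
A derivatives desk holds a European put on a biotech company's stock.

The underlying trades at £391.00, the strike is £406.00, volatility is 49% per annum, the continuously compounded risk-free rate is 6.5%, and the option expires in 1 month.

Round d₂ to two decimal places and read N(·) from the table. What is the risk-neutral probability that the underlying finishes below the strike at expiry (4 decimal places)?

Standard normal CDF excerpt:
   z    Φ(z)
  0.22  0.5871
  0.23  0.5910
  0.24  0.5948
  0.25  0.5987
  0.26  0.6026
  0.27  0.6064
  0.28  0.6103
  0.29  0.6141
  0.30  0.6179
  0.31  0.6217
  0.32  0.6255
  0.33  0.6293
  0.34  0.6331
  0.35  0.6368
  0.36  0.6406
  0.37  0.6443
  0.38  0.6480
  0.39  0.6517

0.6179

σ√T = 0.49·√0.08333 = 0.1415
ln(S/K) + (r + σ²/2)T = ln(391/406) + (0.065 + 0.49²/2)·0.08333 = -0.0376 + 0.0154 = -0.0222
d₁ = -0.0222 / 0.1415 = -0.1571 ≈ -0.16
d₂ = d₁ − σ√T = -0.1571 − 0.1415 = -0.2986 ≈ -0.30
Pr(exercise) under Q = N(−d₂) = N(0.30) = 0.6179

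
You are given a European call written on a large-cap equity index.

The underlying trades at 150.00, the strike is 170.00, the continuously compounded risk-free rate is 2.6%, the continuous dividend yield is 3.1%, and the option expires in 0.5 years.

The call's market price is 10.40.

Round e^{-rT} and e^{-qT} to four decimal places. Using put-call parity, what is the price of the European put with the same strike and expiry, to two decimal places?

e^(−qT) = e^(−0.031·0.5) = 0.9846;  e^(−rT) = e^(−0.026·0.5) = 0.9871
Put-call parity: C − P = S·e^(−qT) − K·e^(−rT) = 150·0.9846 − 170·0.9871 = 147.6900 − 167.8070 = -20.1170
P = C − (C − P) = 10.40 − (-20.1170) = 30.5170

30.52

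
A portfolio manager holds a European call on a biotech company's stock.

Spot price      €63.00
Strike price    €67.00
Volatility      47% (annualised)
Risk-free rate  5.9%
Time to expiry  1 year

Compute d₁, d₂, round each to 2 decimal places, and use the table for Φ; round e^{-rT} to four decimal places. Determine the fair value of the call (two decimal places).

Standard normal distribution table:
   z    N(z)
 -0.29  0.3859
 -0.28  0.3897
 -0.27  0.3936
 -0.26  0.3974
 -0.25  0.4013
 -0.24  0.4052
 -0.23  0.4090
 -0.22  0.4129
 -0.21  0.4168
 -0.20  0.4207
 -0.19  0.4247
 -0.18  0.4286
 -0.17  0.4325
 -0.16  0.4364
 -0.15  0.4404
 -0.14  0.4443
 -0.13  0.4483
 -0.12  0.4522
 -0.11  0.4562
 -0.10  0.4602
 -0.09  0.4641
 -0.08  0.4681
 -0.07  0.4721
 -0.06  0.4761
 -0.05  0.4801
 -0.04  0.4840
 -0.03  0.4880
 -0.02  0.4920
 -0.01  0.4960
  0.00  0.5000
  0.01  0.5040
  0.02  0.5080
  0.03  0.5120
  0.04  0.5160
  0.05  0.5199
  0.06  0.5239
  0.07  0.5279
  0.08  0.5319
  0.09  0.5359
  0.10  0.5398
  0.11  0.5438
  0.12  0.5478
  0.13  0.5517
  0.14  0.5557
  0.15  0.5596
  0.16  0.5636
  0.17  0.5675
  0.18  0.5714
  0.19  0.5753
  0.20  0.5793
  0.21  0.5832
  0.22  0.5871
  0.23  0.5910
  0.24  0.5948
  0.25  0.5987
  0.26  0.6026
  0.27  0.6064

€11.64

σ√T = 0.47·√1 = 0.4700
ln(S/K) + (r + σ²/2)T = ln(63/67) + (0.059 + 0.47²/2)·1 = -0.0616 + 0.1694 = 0.1079
d₁ = 0.1079 / 0.4700 = 0.2296 ≈ 0.23
d₂ = d₁ − σ√T = 0.2296 − 0.4700 = -0.2404 ≈ -0.24
exp(−rT) = exp(−0.059·1) = 0.9427
C = 63·N(0.23) − 67·0.9427·N(-0.24) = 63·0.5910 − 67·0.9427·0.4052 = 37.2330 − 25.5928 = 11.6402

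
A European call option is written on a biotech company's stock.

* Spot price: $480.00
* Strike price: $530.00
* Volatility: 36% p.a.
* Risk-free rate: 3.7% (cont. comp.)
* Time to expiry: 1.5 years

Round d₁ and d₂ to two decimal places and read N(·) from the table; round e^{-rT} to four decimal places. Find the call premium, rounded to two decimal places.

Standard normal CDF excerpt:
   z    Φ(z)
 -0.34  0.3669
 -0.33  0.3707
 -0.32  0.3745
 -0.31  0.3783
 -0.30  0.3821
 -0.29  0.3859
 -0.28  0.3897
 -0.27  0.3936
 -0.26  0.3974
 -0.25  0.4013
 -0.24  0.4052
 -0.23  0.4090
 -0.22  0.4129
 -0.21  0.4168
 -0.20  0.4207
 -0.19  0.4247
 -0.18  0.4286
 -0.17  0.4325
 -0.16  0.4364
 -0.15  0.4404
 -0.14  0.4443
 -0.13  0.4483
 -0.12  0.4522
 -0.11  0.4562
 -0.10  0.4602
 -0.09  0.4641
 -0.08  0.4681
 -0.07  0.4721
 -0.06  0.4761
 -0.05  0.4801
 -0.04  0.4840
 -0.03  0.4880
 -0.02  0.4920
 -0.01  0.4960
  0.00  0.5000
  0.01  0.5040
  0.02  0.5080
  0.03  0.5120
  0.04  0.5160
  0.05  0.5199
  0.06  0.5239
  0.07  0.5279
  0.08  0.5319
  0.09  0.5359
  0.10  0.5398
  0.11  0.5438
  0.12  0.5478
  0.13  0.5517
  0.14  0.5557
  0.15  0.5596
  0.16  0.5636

σ√T = 0.36 × 1.2247 = 0.4409
d₁ = [ln(480/530) + (0.037 + 0.36²/2)·1.5] / 0.4409 = [-0.0991 + 0.1527] / 0.4409 = 0.1216 ≈ 0.12
d₂ = d₁ − σ√T = 0.1216 − 0.4409 = -0.3193 ≈ -0.32
e^(−rT) = e^(−0.037·1.5) = 0.9460
C = 480·N(0.12) − 530·0.9460·N(-0.32) = 480·0.5478 − 530·0.9460·0.3745 = 262.9440 − 187.7668 = 75.1772

$75.18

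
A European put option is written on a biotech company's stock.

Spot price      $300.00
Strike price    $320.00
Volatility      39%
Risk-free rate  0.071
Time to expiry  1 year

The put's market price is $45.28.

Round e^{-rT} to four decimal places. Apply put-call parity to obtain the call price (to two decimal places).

e^(−rT) = e^(−0.071·1) = 0.9315
Put-call parity: C − P = S − K·e^(−rT) = 300 − 320·0.9315 = 300 − 298.0800 = 1.9200
C = P + (C − P) = 45.28 + (1.9200) = 47.2000

$47.20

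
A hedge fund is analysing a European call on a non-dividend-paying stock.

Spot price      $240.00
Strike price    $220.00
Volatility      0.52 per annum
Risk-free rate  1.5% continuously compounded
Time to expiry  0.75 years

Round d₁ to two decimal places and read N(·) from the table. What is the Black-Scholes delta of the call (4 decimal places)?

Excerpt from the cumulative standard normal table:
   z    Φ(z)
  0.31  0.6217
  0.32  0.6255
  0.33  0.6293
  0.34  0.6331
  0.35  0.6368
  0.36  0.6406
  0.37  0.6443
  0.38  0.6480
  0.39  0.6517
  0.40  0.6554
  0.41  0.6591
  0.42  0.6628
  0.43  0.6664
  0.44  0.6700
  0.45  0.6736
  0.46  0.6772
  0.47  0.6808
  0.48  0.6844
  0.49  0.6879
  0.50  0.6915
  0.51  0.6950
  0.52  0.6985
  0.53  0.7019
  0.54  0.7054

0.6700

σ√T = 0.52·√0.75 = 0.4503
d₁ = [ln(240/220) + (0.015 + 0.52²/2)·0.75] / 0.4503 = [0.0870 + 0.1127] / 0.4503 = 0.4434 → 0.44
N(d₁) = N(0.44) = 0.6700
Δ_call = N(d₁) = 0.6700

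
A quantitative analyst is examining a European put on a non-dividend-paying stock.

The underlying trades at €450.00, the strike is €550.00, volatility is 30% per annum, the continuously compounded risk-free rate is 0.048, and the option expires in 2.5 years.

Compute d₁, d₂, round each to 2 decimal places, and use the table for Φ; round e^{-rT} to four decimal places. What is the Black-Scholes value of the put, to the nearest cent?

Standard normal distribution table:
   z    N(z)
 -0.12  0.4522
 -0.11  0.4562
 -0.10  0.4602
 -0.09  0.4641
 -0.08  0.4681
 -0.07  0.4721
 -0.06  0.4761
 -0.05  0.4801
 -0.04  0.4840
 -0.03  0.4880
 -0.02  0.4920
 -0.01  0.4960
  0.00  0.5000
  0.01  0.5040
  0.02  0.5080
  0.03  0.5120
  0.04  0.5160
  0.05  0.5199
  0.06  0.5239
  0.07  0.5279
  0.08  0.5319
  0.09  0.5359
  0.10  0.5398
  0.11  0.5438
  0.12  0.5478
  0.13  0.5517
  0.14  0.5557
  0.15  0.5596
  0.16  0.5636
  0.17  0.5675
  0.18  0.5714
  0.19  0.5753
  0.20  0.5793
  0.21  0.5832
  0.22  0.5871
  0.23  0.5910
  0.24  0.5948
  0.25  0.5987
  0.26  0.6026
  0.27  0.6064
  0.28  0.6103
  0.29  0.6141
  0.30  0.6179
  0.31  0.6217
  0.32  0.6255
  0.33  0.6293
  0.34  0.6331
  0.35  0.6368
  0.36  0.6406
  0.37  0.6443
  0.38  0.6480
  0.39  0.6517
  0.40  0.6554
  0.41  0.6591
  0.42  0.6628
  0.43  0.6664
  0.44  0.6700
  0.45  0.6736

σ√T = 0.3 × 1.5811 = 0.4743
d₁ = [ln(450/550) + (0.048 + ½·0.3²)·2.5] / (σ√T) = (-0.2007 + 0.2325) / 0.4743 = 0.0671 which rounds to 0.07
d₂ = 0.0671 − 0.4743 = -0.4072 which rounds to -0.41
exp(−rT) = exp(−0.048·2.5) = 0.8869
N(−d₂) = N(0.41) = 0.6591;  N(−d₁) = N(-0.07) = 0.4721
P = 550·0.8869·0.6591 − 450·0.4721 = 321.5057 − 212.4450 = 109.0607

€109.06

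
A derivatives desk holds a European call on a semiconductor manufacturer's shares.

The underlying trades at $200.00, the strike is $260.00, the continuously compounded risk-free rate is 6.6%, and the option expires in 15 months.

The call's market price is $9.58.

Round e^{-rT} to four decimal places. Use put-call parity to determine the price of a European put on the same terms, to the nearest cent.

$48.99

e^(−rT) = e^(−0.066·1.25) = 0.9208
Put-call parity: C − P = S − K·e^(−rT) = 200 − 260·0.9208 = 200 − 239.4080 = -39.4080
P = C − (C − P) = 9.58 − (-39.4080) = 48.9880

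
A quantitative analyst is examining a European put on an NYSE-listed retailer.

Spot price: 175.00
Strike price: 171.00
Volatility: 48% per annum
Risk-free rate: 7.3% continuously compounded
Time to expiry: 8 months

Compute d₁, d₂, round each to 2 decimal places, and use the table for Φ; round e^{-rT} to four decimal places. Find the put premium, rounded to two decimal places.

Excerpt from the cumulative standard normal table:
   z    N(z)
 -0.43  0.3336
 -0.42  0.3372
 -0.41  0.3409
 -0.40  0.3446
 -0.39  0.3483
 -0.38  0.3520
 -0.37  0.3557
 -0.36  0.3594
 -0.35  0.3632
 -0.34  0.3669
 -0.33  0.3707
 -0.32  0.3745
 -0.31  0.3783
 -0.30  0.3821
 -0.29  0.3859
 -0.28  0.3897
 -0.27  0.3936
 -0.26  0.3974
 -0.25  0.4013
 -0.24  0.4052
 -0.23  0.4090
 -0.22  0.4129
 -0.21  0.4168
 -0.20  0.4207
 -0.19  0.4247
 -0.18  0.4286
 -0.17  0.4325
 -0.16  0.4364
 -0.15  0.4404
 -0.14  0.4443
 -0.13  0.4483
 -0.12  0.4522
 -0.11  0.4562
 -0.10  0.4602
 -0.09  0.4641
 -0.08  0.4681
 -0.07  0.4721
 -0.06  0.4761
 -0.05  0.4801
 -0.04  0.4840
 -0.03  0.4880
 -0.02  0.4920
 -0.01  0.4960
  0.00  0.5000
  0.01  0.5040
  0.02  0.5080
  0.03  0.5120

σ√T = 0.48·√0.6667 = 0.3919
ln(S/K) + (r + σ²/2)T = ln(175/171) + (0.073 + 0.48²/2)·0.6667 = 0.0231 + 0.1255 = 0.1486
d₁ = 0.1486 / 0.3919 = 0.3791 ⇒ 0.38
d₂ = d₁ − σ√T = 0.3791 − 0.3919 = -0.0128 ⇒ -0.01
e^(−rT) = e^(−0.073·0.6667) = 0.9525
N(−d₂) = N(0.01) = 0.5040;  N(−d₁) = N(-0.38) = 0.3520
P = 171·0.9525·0.5040 − 175·0.3520 = 82.0903 − 61.6000 = 20.4903

20.49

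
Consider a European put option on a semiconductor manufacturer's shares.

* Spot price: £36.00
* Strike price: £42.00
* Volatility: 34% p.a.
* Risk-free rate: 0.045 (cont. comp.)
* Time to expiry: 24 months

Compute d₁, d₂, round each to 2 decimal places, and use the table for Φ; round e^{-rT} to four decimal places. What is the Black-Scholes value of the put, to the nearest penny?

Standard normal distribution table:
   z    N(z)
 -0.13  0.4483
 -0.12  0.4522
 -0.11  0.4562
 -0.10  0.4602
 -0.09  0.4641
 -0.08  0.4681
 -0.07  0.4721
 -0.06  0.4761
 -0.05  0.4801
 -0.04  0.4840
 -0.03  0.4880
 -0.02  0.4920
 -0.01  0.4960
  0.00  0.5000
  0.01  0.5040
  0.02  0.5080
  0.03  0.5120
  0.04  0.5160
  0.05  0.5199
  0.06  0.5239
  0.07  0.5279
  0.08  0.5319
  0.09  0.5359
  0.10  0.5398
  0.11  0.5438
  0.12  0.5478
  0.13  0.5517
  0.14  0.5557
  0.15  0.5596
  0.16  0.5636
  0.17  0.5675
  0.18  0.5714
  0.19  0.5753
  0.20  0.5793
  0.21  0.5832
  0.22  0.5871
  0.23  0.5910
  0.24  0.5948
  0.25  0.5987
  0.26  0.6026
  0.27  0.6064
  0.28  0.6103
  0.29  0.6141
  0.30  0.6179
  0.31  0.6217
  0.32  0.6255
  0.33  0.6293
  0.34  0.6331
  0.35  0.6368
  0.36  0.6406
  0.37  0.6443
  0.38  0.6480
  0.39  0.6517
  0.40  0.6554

£8.31

σ√T = 0.34 × 1.4142 = 0.4808
d₁ = [ln(36/42) + (0.045 + 0.34²/2)·2] / 0.4808 = [-0.1542 + 0.2056] / 0.4808 = 0.1070 ⇒ 0.11
d₂ = d₁ − σ√T = 0.1070 − 0.4808 = -0.3738 ⇒ -0.37
e^(−rT) = e^(−0.045·2) = 0.9139
N(−d₂) = N(0.37) = 0.6443;  N(−d₁) = N(-0.11) = 0.4562
P = 42·0.9139·0.6443 − 36·0.4562 = 24.7307 − 16.4232 = 8.3075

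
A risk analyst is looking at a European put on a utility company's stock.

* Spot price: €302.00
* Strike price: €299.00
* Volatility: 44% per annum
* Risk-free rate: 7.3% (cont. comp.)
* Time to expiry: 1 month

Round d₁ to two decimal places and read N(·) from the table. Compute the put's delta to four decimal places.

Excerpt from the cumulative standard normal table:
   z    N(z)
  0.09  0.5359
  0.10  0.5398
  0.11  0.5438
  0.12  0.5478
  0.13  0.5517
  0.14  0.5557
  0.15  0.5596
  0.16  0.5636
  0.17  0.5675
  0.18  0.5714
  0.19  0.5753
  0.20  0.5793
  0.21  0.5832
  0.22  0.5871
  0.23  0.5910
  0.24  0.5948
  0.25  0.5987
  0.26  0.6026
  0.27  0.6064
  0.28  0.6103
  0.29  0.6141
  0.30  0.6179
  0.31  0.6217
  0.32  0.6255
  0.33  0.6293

-0.4247

T = 0.08333;  σ√T = 0.1270
d₁ = [ln(302/299) + (0.073 + 0.44²/2)·0.08333] / 0.1270 = [0.0100 + 0.0141] / 0.1270 = 0.1900 → 0.19
N(d₁) = N(0.19) = 0.5753
Δ_put = N(d₁) − 1 = 0.5753 − 1 = -0.4247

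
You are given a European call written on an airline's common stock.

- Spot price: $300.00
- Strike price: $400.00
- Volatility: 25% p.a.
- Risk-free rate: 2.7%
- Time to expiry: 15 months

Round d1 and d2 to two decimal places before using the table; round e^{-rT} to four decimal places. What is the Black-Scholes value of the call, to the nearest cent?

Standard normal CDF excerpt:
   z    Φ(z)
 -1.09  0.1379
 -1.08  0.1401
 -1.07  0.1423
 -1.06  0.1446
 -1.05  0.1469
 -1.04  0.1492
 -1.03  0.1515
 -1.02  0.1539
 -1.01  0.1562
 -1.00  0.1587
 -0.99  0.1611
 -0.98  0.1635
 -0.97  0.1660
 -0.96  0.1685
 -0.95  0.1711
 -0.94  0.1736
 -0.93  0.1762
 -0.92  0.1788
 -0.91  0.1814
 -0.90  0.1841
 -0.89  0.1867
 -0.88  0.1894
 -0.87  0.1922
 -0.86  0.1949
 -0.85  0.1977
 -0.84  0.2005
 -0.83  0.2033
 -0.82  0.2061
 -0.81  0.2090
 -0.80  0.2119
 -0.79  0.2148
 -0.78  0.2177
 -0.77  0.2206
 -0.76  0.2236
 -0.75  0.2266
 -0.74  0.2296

$9.37

σ√T = 0.25·√1.25 = 0.2795
d₁ = [ln(300/400) + (0.027 + 0.25²/2)·1.25] / 0.2795 = [-0.2877 + 0.0728] / 0.2795 = -0.7687 ≈ -0.77
d₂ = d₁ − σ√T = -0.7687 − 0.2795 = -1.0482 ≈ -1.05
e^(−rT) = e^(−0.027·1.25) = 0.9668
C = 300·N(-0.77) − 400·0.9668·N(-1.05) = 300·0.2206 − 400·0.9668·0.1469 = 66.1800 − 56.8092 = 9.3708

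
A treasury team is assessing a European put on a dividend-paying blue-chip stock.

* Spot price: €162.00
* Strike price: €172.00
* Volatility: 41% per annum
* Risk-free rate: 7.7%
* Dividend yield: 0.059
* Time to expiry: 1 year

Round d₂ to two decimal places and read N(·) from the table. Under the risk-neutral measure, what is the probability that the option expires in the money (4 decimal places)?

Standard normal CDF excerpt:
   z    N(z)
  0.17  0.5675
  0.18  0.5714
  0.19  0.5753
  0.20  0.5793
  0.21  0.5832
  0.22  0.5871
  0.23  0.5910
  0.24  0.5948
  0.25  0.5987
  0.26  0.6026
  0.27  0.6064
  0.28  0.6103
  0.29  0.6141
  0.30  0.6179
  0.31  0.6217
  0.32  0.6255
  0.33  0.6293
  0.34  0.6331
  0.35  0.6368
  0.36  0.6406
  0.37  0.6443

0.6217

σ√T = 0.41·√1 = 0.4100
ln(S/K) + (r − q + σ²/2)T = ln(162/172) + (0.077 − 0.059 + 0.41²/2)·1 = -0.0599 + 0.1020 = 0.0422
d₁ = 0.0422 / 0.4100 = 0.1028 which rounds to 0.10
d₂ = d₁ − σ√T = 0.1028 − 0.4100 = -0.3072 which rounds to -0.31
Risk-neutral Pr[S_T < K] = N(−d₂) = N(0.31) = 0.6217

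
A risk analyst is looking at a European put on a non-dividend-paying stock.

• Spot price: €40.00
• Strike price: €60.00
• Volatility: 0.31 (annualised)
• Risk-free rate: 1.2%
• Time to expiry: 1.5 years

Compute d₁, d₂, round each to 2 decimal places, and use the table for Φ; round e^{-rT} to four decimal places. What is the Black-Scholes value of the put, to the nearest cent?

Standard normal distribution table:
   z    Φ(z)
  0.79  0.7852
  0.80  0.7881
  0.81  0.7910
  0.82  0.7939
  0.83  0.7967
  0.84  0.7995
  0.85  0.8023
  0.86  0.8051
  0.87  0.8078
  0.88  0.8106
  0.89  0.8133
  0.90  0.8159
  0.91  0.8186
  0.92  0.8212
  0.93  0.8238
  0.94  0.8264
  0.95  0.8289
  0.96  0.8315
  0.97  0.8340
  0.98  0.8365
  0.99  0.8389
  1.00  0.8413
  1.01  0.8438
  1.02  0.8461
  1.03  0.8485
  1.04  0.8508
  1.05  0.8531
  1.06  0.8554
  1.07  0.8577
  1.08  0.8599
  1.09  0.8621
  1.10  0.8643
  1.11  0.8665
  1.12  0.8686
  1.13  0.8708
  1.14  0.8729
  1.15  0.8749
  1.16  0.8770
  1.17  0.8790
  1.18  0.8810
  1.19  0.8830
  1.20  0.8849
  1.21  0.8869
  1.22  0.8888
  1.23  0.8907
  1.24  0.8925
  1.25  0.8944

σ√T = 0.31 × 1.2247 = 0.3797
d₁ = [ln(40/60) + (0.012 + ½·0.31²)·1.5] / (σ√T) = (-0.4055 + 0.0901) / 0.3797 = -0.8307 → -0.83
d₂ = -0.8307 − 0.3797 = -1.2104 → -1.21
e^(−rT) = e^(−0.012·1.5) = 0.9822
P = 60·0.9822·N(1.21) − 40·N(0.83) = 60·0.9822·0.8869 − 40·0.7967 = 52.2668 − 31.8680 = 20.3988

€20.40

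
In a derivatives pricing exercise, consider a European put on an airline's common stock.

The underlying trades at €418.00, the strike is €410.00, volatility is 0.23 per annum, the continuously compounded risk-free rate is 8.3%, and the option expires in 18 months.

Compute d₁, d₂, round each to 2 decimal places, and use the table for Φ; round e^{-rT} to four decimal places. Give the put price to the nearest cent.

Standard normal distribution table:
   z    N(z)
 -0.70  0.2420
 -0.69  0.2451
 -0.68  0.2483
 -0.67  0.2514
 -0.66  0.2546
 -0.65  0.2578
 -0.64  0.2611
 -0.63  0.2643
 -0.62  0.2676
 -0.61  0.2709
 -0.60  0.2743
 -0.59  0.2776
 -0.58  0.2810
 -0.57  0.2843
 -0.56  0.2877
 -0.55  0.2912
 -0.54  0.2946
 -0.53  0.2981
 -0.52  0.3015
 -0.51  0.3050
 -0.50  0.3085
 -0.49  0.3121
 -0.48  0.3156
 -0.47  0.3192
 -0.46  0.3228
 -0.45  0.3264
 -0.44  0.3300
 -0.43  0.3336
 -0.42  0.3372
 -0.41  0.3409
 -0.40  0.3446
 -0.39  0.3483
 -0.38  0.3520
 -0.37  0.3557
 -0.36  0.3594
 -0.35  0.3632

€21.00

T = 1.5;  σ√T = 0.2817
d₁ = [ln(418/410) + (0.083 + 0.23²/2)·1.5] / 0.2817 = [0.0193 + 0.1642] / 0.2817 = 0.6514 → 0.65
d₂ = d₁ − σ√T = 0.6514 − 0.2817 = 0.3697 → 0.37
e^(−rT) = e^(−0.083·1.5) = 0.8829
N(−d₂) = N(-0.37) = 0.3557;  N(−d₁) = N(-0.65) = 0.2578
P = 410·0.8829·0.3557 − 418·0.2578 = 128.7595 − 107.7604 = 20.9991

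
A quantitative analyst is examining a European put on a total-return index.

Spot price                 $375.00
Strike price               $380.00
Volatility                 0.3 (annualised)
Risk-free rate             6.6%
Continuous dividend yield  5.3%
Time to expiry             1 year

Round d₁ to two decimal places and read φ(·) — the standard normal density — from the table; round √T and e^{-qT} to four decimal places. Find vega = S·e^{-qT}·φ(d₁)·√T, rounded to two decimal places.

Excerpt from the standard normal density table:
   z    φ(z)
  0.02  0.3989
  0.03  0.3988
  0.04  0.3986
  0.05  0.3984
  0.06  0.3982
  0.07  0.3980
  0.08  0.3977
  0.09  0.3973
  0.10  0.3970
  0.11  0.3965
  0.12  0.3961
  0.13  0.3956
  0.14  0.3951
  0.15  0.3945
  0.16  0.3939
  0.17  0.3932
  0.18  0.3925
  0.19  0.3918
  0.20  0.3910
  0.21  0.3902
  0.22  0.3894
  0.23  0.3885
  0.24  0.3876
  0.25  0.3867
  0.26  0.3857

T = 1;  σ√T = 0.3000
ln(S/K) + (r − q + σ²/2)T = ln(375/380) + (0.066 − 0.053 + 0.3²/2)·1 = -0.0132 + 0.0580 = 0.0448
d₁ = 0.0448 / 0.3000 = 0.1492 ⇒ 0.15
√T = √1 = 1.0000
φ(d₁) = φ(0.15) = 0.3945
e^(−qT) = e^(−0.053·1) = 0.9484
vega = S·e^(−qT)·φ(d₁)·√T = 375·0.9484·0.3945·1.0000 = 140.3039
(The call has the same vega.)

140.30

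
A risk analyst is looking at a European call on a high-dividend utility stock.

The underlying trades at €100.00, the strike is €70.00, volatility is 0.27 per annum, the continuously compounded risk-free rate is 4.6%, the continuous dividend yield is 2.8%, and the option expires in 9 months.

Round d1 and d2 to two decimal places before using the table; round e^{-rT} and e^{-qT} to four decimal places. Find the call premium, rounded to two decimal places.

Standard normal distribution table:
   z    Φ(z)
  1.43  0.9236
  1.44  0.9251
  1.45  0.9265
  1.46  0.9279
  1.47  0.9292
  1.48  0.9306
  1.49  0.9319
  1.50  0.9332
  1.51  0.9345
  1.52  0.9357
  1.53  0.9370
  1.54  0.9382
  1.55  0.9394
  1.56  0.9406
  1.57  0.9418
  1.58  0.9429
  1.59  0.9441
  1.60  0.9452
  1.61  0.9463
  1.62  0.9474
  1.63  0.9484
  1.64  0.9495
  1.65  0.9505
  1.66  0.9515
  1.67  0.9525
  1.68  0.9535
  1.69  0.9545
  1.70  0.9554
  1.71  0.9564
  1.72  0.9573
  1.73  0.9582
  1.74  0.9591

T = 0.75;  σ√T = 0.2338
ln(S/K) + (r − q + σ²/2)T = ln(100/70) + (0.046 − 0.028 + 0.27²/2)·0.75 = 0.3567 + 0.0408 = 0.3975
d₁ = 0.3975 / 0.2338 = 1.7000 which rounds to 1.70
d₂ = d₁ − σ√T = 1.7000 − 0.2338 = 1.4662 which rounds to 1.47
exp(−qT) = exp(−0.028·0.75) = 0.9792;  exp(−rT) = exp(−0.046·0.75) = 0.9661
N(d₁) = N(1.70) = 0.9554;  N(d₂) = N(1.47) = 0.9292
C = 100·0.9792·0.9554 − 70·0.9661·0.9292 = 93.5528 − 62.8390 = 30.7138

€30.71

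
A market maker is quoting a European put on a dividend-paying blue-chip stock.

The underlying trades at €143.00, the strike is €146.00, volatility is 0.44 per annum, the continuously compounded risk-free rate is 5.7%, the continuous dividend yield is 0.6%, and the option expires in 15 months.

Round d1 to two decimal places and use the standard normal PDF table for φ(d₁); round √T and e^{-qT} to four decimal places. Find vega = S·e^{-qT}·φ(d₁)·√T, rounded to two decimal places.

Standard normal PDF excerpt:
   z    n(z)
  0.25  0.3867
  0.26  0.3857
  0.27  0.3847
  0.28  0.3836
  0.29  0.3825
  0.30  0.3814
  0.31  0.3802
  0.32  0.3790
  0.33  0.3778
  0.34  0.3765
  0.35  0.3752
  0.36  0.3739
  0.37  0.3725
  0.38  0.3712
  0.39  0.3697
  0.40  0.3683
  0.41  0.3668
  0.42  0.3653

σ√T = 0.44·√1.25 = 0.4919
d₁ = [ln(143/146) + (0.057 − 0.006 + ½·0.44²)·1.25] / (σ√T) = (-0.0208 + 0.1847) / 0.4919 = 0.3334 ⇒ 0.33
√T = √1.25 = 1.1180
φ(d₁) = φ(0.33) = 0.3778
exp(−qT) = exp(−0.006·1.25) = 0.9925
vega = S·exp(−qT)·φ(d₁)·√T = 143·0.9925·0.3778·1.1180 = 59.9474

59.95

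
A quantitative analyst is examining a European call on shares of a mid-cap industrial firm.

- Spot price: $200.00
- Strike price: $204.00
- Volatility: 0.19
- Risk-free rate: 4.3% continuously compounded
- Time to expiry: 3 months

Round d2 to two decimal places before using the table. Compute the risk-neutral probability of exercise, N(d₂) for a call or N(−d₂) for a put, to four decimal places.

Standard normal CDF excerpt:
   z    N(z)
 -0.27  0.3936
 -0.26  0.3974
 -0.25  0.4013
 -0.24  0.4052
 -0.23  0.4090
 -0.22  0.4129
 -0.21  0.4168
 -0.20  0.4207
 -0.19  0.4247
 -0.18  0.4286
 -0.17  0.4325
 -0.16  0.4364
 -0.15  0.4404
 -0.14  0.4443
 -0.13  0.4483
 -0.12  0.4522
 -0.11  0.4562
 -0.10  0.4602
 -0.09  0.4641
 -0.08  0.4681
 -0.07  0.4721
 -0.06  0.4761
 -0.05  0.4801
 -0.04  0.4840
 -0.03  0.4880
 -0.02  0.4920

0.4443

σ√T = 0.19 × 0.5000 = 0.0950
d₁ = [ln(200/204) + (0.043 + 0.19²/2)·0.25] / 0.0950 = [-0.0198 + 0.0153] / 0.0950 = -0.0478 → -0.05
d₂ = d₁ − σ√T = -0.0478 − 0.0950 = -0.1428 → -0.14
Risk-neutral Pr[S_T > K] = N(d₂) = N(-0.14) = 0.4443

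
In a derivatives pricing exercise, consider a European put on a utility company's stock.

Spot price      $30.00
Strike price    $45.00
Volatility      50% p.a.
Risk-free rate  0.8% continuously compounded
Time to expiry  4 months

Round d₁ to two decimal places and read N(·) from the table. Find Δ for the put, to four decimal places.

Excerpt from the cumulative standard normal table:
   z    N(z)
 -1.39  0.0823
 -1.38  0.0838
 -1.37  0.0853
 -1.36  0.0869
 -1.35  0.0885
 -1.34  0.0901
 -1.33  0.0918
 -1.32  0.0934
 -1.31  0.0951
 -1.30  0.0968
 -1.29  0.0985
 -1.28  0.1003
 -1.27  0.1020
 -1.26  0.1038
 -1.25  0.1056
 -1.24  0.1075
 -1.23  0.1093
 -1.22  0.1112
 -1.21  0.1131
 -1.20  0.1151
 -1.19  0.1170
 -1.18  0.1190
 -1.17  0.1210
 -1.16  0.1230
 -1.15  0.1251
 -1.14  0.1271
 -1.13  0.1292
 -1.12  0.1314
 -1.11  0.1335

-0.8944

T = 0.3333;  σ√T = 0.2887
d₁ = [ln(30/45) + (0.008 + 0.5²/2)·0.3333] / 0.2887 = [-0.4055 + 0.0443] / 0.2887 = -1.2510 ≈ -1.25
N(d₁) = N(-1.25) = 0.1056
Δ_put = N(d₁) − 1 = 0.1056 − 1 = -0.8944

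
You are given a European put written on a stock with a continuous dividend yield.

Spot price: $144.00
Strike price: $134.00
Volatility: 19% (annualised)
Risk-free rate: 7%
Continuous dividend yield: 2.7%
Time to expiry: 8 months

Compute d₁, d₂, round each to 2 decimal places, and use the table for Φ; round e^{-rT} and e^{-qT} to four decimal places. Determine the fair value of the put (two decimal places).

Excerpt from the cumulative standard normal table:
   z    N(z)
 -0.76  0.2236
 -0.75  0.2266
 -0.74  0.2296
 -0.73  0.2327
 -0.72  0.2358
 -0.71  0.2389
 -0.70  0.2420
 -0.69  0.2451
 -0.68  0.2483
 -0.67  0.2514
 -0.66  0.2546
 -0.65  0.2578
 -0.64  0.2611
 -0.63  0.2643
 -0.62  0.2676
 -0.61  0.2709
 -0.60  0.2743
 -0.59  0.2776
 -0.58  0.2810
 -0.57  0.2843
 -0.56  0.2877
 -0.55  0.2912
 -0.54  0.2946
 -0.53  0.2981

T = 0.6667;  σ√T = 0.1551
d₁ = [ln(144/134) + (0.07 − 0.027 + 0.19²/2)·0.6667] / 0.1551 = [0.0720 + 0.0407] / 0.1551 = 0.7263 ⇒ 0.73
d₂ = d₁ − σ√T = 0.7263 − 0.1551 = 0.5712 ⇒ 0.57
e^(−qT) = e^(−0.027·0.6667) = 0.9822;  e^(−rT) = e^(−0.07·0.6667) = 0.9544
N(−d₂) = N(-0.57) = 0.2843;  N(−d₁) = N(-0.73) = 0.2327
P = 134·0.9544·0.2843 − 144·0.9822·0.2327 = 36.3590 − 32.9123 = 3.4467

$3.45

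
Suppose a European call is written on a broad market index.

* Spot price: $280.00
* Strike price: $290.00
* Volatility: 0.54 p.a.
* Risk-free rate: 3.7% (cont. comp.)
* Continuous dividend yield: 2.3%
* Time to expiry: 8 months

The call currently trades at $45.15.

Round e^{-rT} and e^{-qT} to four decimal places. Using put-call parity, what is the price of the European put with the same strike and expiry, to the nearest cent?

exp(−qT) = exp(−0.023·0.6667) = 0.9848;  exp(−rT) = exp(−0.037·0.6667) = 0.9756
Put-call parity: C − P = S·e^(−qT) − K·e^(−rT) = 280·0.9848 − 290·0.9756 = 275.7440 − 282.9240 = -7.1800
P = C − (C − P) = 45.15 − (-7.1800) = 52.3300

$52.33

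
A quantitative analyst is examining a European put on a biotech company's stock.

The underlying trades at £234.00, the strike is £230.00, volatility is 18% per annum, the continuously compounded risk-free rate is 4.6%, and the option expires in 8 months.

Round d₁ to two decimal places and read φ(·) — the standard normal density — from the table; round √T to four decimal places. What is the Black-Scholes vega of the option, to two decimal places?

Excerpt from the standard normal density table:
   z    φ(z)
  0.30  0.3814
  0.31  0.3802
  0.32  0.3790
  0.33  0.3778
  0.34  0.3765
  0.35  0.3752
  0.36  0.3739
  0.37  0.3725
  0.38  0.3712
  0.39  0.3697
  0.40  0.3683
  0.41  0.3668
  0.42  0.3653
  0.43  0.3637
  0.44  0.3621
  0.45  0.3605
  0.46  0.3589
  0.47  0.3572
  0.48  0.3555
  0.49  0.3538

σ√T = 0.18 × 0.8165 = 0.1470
d₁ = [ln(234/230) + (0.046 + 0.18²/2)·0.6667] / 0.1470 = [0.0172 + 0.0415] / 0.1470 = 0.3995 which rounds to 0.40
√T = √0.6667 = 0.8165
φ(d₁) = φ(0.40) = 0.3683
vega = S·φ(d₁)·√T = 234·0.3683·0.8165 = 70.3678
(Vega is the same for a European call and put with the same parameters.)

70.37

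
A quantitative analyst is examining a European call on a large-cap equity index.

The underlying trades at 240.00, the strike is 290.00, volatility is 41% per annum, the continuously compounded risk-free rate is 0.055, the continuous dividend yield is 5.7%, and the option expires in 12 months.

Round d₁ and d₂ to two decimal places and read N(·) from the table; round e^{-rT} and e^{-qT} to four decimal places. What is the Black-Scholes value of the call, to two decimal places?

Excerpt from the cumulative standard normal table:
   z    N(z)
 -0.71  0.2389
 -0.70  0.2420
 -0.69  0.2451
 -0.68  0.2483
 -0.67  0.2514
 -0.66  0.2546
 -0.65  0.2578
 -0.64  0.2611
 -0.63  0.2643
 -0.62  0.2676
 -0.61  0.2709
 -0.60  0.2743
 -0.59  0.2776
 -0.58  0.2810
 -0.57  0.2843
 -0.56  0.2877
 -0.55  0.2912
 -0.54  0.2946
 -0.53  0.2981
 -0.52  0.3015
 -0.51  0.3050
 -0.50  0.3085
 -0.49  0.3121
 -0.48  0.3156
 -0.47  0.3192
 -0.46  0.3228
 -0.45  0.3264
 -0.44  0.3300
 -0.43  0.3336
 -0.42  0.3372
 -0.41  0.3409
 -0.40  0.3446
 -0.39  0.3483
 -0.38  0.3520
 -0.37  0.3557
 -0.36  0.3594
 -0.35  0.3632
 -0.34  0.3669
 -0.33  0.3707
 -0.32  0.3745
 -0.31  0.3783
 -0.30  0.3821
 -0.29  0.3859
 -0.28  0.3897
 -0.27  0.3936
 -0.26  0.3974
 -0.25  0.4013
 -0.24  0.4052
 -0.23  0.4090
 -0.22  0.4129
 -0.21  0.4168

σ√T = 0.41 × 1.0000 = 0.4100
d₁ = [ln(240/290) + (0.055 − 0.057 + ½·0.41²)·1] / (σ√T) = (-0.1892 + 0.0820) / 0.4100 = -0.2614 which rounds to -0.26
d₂ = -0.2614 − 0.4100 = -0.6714 which rounds to -0.67
exp(−qT) = exp(−0.057·1) = 0.9446;  exp(−rT) = exp(−0.055·1) = 0.9465
C = 240·0.9446·N(-0.26) − 290·0.9465·N(-0.67) = 240·0.9446·0.3974 − 290·0.9465·0.2514 = 90.0922 − 69.0055 = 21.0866

21.09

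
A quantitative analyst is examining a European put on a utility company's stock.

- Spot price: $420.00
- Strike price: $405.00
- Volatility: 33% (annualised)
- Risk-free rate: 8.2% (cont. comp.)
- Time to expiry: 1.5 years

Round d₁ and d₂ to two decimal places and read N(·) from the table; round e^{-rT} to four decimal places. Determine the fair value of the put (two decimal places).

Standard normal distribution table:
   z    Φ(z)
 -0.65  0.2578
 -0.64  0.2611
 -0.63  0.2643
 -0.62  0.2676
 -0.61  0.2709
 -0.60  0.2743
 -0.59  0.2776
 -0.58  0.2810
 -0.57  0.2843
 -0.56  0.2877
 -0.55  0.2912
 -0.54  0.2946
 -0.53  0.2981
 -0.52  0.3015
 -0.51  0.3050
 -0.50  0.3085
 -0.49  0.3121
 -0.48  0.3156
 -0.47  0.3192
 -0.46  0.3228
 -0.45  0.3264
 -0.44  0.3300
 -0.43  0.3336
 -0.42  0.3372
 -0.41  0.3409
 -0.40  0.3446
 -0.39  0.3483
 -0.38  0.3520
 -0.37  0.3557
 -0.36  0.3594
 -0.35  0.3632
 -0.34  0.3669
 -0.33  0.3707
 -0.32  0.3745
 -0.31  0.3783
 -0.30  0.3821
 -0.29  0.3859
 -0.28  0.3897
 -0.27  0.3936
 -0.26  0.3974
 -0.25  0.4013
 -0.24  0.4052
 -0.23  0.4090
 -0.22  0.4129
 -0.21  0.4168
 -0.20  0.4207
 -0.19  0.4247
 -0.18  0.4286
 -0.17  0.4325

σ√T = 0.33 × 1.2247 = 0.4042
d₁ = [ln(420/405) + (0.082 + ½·0.33²)·1.5] / (σ√T) = (0.0364 + 0.2047) / 0.4042 = 0.5964 → 0.60
d₂ = 0.5964 − 0.4042 = 0.1922 → 0.19
e^(−rT) = e^(−0.082·1.5) = 0.8843
P = 405·0.8843·N(-0.19) − 420·N(-0.60) = 405·0.8843·0.4247 − 420·0.2743 = 152.1027 − 115.2060 = 36.8967

$36.90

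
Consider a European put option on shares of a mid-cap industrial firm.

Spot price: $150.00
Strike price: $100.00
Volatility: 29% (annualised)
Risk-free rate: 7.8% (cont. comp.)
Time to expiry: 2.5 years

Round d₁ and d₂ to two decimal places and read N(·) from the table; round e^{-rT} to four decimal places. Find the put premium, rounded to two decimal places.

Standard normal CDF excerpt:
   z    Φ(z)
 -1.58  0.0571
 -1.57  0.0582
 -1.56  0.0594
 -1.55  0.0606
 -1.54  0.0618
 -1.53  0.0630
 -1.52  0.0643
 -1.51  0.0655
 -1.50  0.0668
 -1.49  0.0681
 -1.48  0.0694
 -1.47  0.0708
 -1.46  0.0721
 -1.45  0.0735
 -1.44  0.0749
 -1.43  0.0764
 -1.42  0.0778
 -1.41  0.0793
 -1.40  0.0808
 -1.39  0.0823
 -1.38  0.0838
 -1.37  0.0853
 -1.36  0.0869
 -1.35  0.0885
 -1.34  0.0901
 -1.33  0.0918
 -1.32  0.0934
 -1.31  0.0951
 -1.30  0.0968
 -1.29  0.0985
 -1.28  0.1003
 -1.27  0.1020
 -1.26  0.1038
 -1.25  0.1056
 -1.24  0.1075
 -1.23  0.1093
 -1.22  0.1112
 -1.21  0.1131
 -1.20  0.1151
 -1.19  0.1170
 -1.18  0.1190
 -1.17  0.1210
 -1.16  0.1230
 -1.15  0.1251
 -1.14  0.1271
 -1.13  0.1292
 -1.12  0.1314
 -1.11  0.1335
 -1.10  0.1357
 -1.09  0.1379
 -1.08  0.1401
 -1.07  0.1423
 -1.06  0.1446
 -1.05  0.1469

$2.26

σ√T = 0.29 × 1.5811 = 0.4585
d₁ = [ln(150/100) + (0.078 + 0.29²/2)·2.5] / 0.4585 = [0.4055 + 0.3001] / 0.4585 = 1.5388 ≈ 1.54
d₂ = d₁ − σ√T = 1.5388 − 0.4585 = 1.0803 ≈ 1.08
e^(−rT) = e^(−0.078·2.5) = 0.8228
N(−d₂) = N(-1.08) = 0.1401;  N(−d₁) = N(-1.54) = 0.0618
P = 100·0.8228·0.1401 − 150·0.0618 = 11.5274 − 9.2700 = 2.2574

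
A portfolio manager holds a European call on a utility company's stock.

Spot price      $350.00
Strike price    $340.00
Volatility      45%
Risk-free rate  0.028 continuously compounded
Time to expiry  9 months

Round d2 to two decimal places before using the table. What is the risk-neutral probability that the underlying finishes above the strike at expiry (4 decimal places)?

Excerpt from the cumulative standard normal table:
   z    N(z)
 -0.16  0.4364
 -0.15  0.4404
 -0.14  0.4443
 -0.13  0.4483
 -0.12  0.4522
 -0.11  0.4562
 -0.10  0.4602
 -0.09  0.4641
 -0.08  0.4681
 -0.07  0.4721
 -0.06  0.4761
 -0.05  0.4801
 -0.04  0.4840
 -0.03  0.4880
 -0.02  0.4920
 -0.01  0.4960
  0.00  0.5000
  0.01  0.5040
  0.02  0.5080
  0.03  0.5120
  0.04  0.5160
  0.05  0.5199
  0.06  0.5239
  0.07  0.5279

0.4721

T = 0.75;  σ√T = 0.3897
d₁ = [ln(350/340) + (0.028 + ½·0.45²)·0.75] / (σ√T) = (0.0290 + 0.0969) / 0.3897 = 0.3231 ⇒ 0.32
d₂ = 0.3231 − 0.3897 = -0.0666 ⇒ -0.07
Pr(exercise) under Q = N(d₂) = 0.4721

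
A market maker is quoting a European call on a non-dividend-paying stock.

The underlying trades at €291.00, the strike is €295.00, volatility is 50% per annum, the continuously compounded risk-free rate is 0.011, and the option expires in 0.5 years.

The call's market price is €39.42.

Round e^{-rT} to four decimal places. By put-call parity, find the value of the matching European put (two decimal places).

€41.80

e^(−rT) = e^(−0.011·0.5) = 0.9945
Put-call parity: C − P = S − K·e^(−rT) = 291 − 295·0.9945 = 291 − 293.3775 = -2.3775
P = C − (C − P) = 39.42 − (-2.3775) = 41.7975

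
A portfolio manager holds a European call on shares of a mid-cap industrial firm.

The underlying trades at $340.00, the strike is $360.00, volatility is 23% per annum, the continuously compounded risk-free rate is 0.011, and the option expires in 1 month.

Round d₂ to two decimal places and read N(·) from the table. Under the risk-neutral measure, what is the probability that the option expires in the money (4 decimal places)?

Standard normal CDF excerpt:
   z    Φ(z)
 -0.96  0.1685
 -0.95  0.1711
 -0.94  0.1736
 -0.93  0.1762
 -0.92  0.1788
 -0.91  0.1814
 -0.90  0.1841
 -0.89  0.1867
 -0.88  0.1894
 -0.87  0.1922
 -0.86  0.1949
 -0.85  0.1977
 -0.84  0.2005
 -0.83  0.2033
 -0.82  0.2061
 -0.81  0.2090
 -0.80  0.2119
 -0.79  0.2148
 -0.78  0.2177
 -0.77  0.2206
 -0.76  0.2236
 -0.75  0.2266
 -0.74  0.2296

0.1894

σ√T = 0.23 × 0.2887 = 0.0664
d₁ = [ln(340/360) + (0.011 + ½·0.23²)·0.08333] / (σ√T) = (-0.0572 + 0.0031) / 0.0664 = -0.8139 ≈ -0.81
d₂ = -0.8139 − 0.0664 = -0.8803 ≈ -0.88
Pr(exercise) under Q = N(d₂) = 0.1894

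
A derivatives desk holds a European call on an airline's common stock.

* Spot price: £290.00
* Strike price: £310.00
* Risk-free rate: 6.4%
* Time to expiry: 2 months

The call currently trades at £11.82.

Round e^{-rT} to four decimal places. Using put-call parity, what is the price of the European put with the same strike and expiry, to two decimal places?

e^(−rT) = e^(−0.064·0.1667) = 0.9894
Put-call parity: C − P = S − K·e^(−rT) = 290 − 310·0.9894 = 290 − 306.7140 = -16.7140
P = C − (C − P) = 11.82 − (-16.7140) = 28.5340

£28.53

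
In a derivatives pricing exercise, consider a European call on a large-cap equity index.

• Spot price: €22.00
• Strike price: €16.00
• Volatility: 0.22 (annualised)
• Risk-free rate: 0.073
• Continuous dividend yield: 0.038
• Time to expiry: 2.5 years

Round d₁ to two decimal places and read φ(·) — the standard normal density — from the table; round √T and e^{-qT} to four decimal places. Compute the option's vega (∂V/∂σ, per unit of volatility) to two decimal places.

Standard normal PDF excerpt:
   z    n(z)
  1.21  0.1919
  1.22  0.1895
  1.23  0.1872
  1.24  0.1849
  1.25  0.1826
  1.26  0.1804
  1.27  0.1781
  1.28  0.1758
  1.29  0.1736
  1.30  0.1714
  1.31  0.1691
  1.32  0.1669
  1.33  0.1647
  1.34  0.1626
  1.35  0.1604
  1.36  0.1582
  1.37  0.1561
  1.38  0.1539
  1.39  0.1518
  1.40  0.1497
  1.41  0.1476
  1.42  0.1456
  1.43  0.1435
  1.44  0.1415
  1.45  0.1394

σ√T = 0.22 × 1.5811 = 0.3479
d₁ = [ln(22/16) + (0.073 − 0.038 + 0.22²/2)·2.5] / 0.3479 = [0.3185 + 0.1480] / 0.3479 = 1.3410 which rounds to 1.34
√T = √2.5 = 1.5811
φ(d₁) = φ(1.34) = 0.1626
exp(−qT) = exp(−0.038·2.5) = 0.9094
vega = S·exp(−qT)·φ(d₁)·√T = 22·0.9094·0.1626·1.5811 = 5.1435

5.14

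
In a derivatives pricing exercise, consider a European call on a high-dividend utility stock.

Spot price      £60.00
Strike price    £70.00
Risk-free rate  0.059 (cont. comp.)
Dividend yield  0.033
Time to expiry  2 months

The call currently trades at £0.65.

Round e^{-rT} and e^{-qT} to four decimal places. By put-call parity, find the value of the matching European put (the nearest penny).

exp(−qT) = exp(−0.033·0.1667) = 0.9945;  exp(−rT) = exp(−0.059·0.1667) = 0.9902
Put-call parity: C − P = S·e^(−qT) − K·e^(−rT) = 60·0.9945 − 70·0.9902 = 59.6700 − 69.3140 = -9.6440
P = C − (C − P) = 0.65 − (-9.6440) = 10.2940

£10.29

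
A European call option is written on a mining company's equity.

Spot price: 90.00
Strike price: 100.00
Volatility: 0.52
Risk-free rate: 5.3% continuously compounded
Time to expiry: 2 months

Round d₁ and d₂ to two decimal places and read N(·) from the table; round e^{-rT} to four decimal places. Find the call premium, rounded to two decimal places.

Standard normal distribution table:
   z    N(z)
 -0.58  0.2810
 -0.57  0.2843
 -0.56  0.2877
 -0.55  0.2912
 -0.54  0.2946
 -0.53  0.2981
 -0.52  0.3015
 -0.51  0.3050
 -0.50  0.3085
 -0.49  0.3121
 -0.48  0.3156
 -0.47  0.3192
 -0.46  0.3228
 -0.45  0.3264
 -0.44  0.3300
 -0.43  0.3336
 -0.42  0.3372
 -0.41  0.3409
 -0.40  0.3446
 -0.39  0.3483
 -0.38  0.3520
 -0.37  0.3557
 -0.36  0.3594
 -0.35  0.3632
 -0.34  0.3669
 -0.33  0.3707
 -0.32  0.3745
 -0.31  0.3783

σ√T = 0.52·√0.1667 = 0.2123
ln(S/K) + (r + σ²/2)T = ln(90/100) + (0.053 + 0.52²/2)·0.1667 = -0.1054 + 0.0314 = -0.0740
d₁ = -0.0740 / 0.2123 = -0.3486 ⇒ -0.35
d₂ = d₁ − σ√T = -0.3486 − 0.2123 = -0.5608 ⇒ -0.56
exp(−rT) = exp(−0.053·0.1667) = 0.9912
N(d₁) = N(-0.35) = 0.3632;  N(d₂) = N(-0.56) = 0.2877
C = 90·0.3632 − 100·0.9912·0.2877 = 32.6880 − 28.5168 = 4.1712

4.17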